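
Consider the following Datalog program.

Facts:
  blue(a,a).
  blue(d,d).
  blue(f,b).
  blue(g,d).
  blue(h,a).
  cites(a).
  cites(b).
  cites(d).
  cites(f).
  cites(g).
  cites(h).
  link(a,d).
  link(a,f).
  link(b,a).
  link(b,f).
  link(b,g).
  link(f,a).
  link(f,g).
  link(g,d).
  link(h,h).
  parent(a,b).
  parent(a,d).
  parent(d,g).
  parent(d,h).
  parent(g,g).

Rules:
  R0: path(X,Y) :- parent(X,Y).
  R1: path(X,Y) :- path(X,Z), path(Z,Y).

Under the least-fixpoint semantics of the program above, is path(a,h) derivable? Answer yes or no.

yes

round 1: derive path(a,b) via R0 from parent(a,b)
round 1: derive path(a,d) via R0 from parent(a,d)
round 1: derive path(d,g) via R0 from parent(d,g)
round 1: derive path(d,h) via R0 from parent(d,h)
round 1: derive path(g,g) via R0 from parent(g,g)
round 2: derive path(a,g) via R1 from path(a,d), path(d,g)
round 2: derive path(a,h) via R1 from path(a,d), path(d,h)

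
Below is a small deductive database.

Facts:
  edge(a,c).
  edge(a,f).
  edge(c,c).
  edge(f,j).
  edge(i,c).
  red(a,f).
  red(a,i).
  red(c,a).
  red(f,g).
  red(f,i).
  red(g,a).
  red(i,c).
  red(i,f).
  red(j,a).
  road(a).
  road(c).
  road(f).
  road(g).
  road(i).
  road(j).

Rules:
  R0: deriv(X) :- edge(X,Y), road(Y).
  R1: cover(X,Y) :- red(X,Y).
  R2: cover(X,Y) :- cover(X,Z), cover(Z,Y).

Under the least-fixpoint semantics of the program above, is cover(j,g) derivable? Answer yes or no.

yes

round 1: derive cover(a,f) via R1 from red(a,f)
round 1: derive cover(a,i) via R1 from red(a,i)
round 1: derive cover(c,a) via R1 from red(c,a)
round 1: derive cover(f,g) via R1 from red(f,g)
round 1: derive cover(f,i) via R1 from red(f,i)
round 1: derive cover(g,a) via R1 from red(g,a)
round 1: derive cover(i,c) via R1 from red(i,c)
round 1: derive cover(i,f) via R1 from red(i,f)
round 1: derive cover(j,a) via R1 from red(j,a)
round 2: derive cover(a,c) via R2 from cover(a,i), cover(i,c)
round 2: derive cover(a,g) via R2 from cover(a,f), cover(f,g)
round 2: derive cover(c,f) via R2 from cover(c,a), cover(a,f)
round 2: derive cover(c,i) via R2 from cover(c,a), cover(a,i)
round 2: derive cover(f,a) via R2 from cover(f,g), cover(g,a)
round 2: derive cover(f,c) via R2 from cover(f,i), cover(i,c)
round 2: derive cover(f,f) via R2 from cover(f,i), cover(i,f)
round 2: derive cover(g,f) via R2 from cover(g,a), cover(a,f)
round 2: derive cover(g,i) via R2 from cover(g,a), cover(a,i)
round 2: derive cover(i,a) via R2 from cover(i,c), cover(c,a)
round 2: derive cover(i,g) via R2 from cover(i,f), cover(f,g)
round 2: derive cover(i,i) via R2 from cover(i,f), cover(f,i)
round 2: derive cover(j,f) via R2 from cover(j,a), cover(a,f)
round 2: derive cover(j,i) via R2 from cover(j,a), cover(a,i)
round 3: derive cover(a,a) via R2 from cover(a,c), cover(c,a)
round 3: derive cover(c,c) via R2 from cover(c,a), cover(a,c)
round 3: derive cover(c,g) via R2 from cover(c,a), cover(a,g)
round 3: derive cover(g,c) via R2 from cover(g,a), cover(a,c)
round 3: derive cover(g,g) via R2 from cover(g,a), cover(a,g)
round 3: derive cover(j,c) via R2 from cover(j,a), cover(a,c)
round 3: derive cover(j,g) via R2 from cover(j,a), cover(a,g)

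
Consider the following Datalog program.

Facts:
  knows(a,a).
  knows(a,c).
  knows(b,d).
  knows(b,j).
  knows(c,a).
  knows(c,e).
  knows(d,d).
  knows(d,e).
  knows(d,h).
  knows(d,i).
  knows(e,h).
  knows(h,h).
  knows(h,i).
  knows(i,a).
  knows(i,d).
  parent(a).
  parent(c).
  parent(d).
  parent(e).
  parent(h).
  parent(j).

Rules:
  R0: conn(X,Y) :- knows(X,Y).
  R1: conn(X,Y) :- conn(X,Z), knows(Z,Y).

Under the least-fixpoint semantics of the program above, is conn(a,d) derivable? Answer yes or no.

yes

round 1: derive conn(a,a) via R0 from knows(a,a)
round 1: derive conn(a,c) via R0 from knows(a,c)
round 1: derive conn(b,d) via R0 from knows(b,d)
round 1: derive conn(b,j) via R0 from knows(b,j)
round 1: derive conn(c,a) via R0 from knows(c,a)
round 1: derive conn(c,e) via R0 from knows(c,e)
round 1: derive conn(d,d) via R0 from knows(d,d)
round 1: derive conn(d,e) via R0 from knows(d,e)
round 1: derive conn(d,h) via R0 from knows(d,h)
round 1: derive conn(d,i) via R0 from knows(d,i)
round 1: derive conn(e,h) via R0 from knows(e,h)
round 1: derive conn(h,h) via R0 from knows(h,h)
round 1: derive conn(h,i) via R0 from knows(h,i)
round 1: derive conn(i,a) via R0 from knows(i,a)
round 1: derive conn(i,d) via R0 from knows(i,d)
round 2: derive conn(a,e) via R1 from conn(a,c), knows(c,e)
round 2: derive conn(b,e) via R1 from conn(b,d), knows(d,e)
round 2: derive conn(b,h) via R1 from conn(b,d), knows(d,h)
round 2: derive conn(b,i) via R1 from conn(b,d), knows(d,i)
round 2: derive conn(c,c) via R1 from conn(c,a), knows(a,c)
round 2: derive conn(c,h) via R1 from conn(c,e), knows(e,h)
round 2: derive conn(d,a) via R1 from conn(d,i), knows(i,a)
round 2: derive conn(e,i) via R1 from conn(e,h), knows(h,i)
round 2: derive conn(h,a) via R1 from conn(h,i), knows(i,a)
round 2: derive conn(h,d) via R1 from conn(h,i), knows(i,d)
round 2: derive conn(i,c) via R1 from conn(i,a), knows(a,c)
round 2: derive conn(i,e) via R1 from conn(i,d), knows(d,e)
round 2: derive conn(i,h) via R1 from conn(i,d), knows(d,h)
round 2: derive conn(i,i) via R1 from conn(i,d), knows(d,i)
round 3: derive conn(a,h) via R1 from conn(a,e), knows(e,h)
round 3: derive conn(b,a) via R1 from conn(b,i), knows(i,a)
round 3: derive conn(c,i) via R1 from conn(c,h), knows(h,i)
round 3: derive conn(d,c) via R1 from conn(d,a), knows(a,c)
round 3: derive conn(e,a) via R1 from conn(e,i), knows(i,a)
round 3: derive conn(e,d) via R1 from conn(e,i), knows(i,d)
round 3: derive conn(h,c) via R1 from conn(h,a), knows(a,c)
round 3: derive conn(h,e) via R1 from conn(h,d), knows(d,e)
round 4: derive conn(a,i) via R1 from conn(a,h), knows(h,i)
round 4: derive conn(b,c) via R1 from conn(b,a), knows(a,c)
round 4: derive conn(c,d) via R1 from conn(c,i), knows(i,d)
round 4: derive conn(e,c) via R1 from conn(e,a), knows(a,c)
round 4: derive conn(e,e) via R1 from conn(e,d), knows(d,e)
round 5: derive conn(a,d) via R1 from conn(a,i), knows(i,d)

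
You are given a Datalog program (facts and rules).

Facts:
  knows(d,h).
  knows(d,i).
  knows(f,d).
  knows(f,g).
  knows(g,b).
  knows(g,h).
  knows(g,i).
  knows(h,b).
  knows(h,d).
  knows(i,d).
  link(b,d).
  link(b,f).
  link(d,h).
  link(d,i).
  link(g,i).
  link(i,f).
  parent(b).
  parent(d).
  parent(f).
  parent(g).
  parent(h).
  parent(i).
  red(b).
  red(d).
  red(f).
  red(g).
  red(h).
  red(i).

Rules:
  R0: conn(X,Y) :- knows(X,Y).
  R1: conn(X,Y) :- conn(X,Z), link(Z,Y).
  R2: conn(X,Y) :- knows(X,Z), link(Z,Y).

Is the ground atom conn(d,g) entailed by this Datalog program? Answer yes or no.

no

round 1: derive conn(d,h) via R0 from knows(d,h)
round 1: derive conn(d,i) via R0 from knows(d,i)
round 1: derive conn(f,d) via R0 from knows(f,d)
round 1: derive conn(f,g) via R0 from knows(f,g)
round 1: derive conn(g,b) via R0 from knows(g,b)
round 1: derive conn(g,h) via R0 from knows(g,h)
round 1: derive conn(g,i) via R0 from knows(g,i)
round 1: derive conn(h,b) via R0 from knows(h,b)
round 1: derive conn(h,d) via R0 from knows(h,d)
round 1: derive conn(i,d) via R0 from knows(i,d)
round 1: derive conn(d,f) via R2 from knows(d,i), link(i,f)
round 1: derive conn(f,h) via R2 from knows(f,d), link(d,h)
round 1: derive conn(f,i) via R2 from knows(f,d), link(d,i)
round 1: derive conn(g,d) via R2 from knows(g,b), link(b,d)
round 1: derive conn(g,f) via R2 from knows(g,b), link(b,f)
round 1: derive conn(h,f) via R2 from knows(h,b), link(b,f)
round 1: derive conn(h,h) via R2 from knows(h,d), link(d,h)
round 1: derive conn(h,i) via R2 from knows(h,d), link(d,i)
round 1: derive conn(i,h) via R2 from knows(i,d), link(d,h)
round 1: derive conn(i,i) via R2 from knows(i,d), link(d,i)
round 2: derive conn(f,f) via R1 from conn(f,i), link(i,f)
round 2: derive conn(i,f) via R1 from conn(i,i), link(i,f)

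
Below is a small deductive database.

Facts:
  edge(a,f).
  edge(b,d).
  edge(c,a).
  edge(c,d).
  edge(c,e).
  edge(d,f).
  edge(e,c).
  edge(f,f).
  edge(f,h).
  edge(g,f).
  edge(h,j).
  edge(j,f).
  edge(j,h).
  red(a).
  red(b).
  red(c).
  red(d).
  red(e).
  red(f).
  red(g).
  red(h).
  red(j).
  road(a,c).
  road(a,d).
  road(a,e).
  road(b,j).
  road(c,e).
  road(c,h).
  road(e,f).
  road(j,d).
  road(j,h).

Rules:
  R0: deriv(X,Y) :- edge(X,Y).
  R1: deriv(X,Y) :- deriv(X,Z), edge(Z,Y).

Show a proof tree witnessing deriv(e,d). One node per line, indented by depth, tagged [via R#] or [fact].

round 1: derive deriv(a,f) via R0 from edge(a,f)
round 1: derive deriv(b,d) via R0 from edge(b,d)
round 1: derive deriv(c,a) via R0 from edge(c,a)
round 1: derive deriv(c,d) via R0 from edge(c,d)
round 1: derive deriv(c,e) via R0 from edge(c,e)
round 1: derive deriv(d,f) via R0 from edge(d,f)
round 1: derive deriv(e,c) via R0 from edge(e,c)
round 1: derive deriv(f,f) via R0 from edge(f,f)
round 1: derive deriv(f,h) via R0 from edge(f,h)
round 1: derive deriv(g,f) via R0 from edge(g,f)
round 1: derive deriv(h,j) via R0 from edge(h,j)
round 1: derive deriv(j,f) via R0 from edge(j,f)
round 1: derive deriv(j,h) via R0 from edge(j,h)
round 2: derive deriv(a,h) via R1 from deriv(a,f), edge(f,h)
round 2: derive deriv(b,f) via R1 from deriv(b,d), edge(d,f)
round 2: derive deriv(c,c) via R1 from deriv(c,e), edge(e,c)
round 2: derive deriv(c,f) via R1 from deriv(c,a), edge(a,f)
round 2: derive deriv(d,h) via R1 from deriv(d,f), edge(f,h)
round 2: derive deriv(e,a) via R1 from deriv(e,c), edge(c,a)
round 2: derive deriv(e,d) via R1 from deriv(e,c), edge(c,d)
round 2: derive deriv(e,e) via R1 from deriv(e,c), edge(c,e)
round 2: derive deriv(f,j) via R1 from deriv(f,h), edge(h,j)
round 2: derive deriv(g,h) via R1 from deriv(g,f), edge(f,h)
round 2: derive deriv(h,f) via R1 from deriv(h,j), edge(j,f)
round 2: derive deriv(h,h) via R1 from deriv(h,j), edge(j,h)
round 2: derive deriv(j,j) via R1 from deriv(j,h), edge(h,j)
round 3: derive deriv(a,j) via R1 from deriv(a,h), edge(h,j)
round 3: derive deriv(b,h) via R1 from deriv(b,f), edge(f,h)
round 3: derive deriv(c,h) via R1 from deriv(c,f), edge(f,h)
round 3: derive deriv(d,j) via R1 from deriv(d,h), edge(h,j)
round 3: derive deriv(e,f) via R1 from deriv(e,a), edge(a,f)
round 3: derive deriv(g,j) via R1 from deriv(g,h), edge(h,j)
round 4: derive deriv(b,j) via R1 from deriv(b,h), edge(h,j)
round 4: derive deriv(c,j) via R1 from deriv(c,h), edge(h,j)
round 4: derive deriv(e,h) via R1 from deriv(e,f), edge(f,h)
round 5: derive deriv(e,j) via R1 from deriv(e,h), edge(h,j)

deriv(e,d)  [via R1]
  deriv(e,c)  [via R0]
    edge(e,c)  [fact]
  edge(c,d)  [fact]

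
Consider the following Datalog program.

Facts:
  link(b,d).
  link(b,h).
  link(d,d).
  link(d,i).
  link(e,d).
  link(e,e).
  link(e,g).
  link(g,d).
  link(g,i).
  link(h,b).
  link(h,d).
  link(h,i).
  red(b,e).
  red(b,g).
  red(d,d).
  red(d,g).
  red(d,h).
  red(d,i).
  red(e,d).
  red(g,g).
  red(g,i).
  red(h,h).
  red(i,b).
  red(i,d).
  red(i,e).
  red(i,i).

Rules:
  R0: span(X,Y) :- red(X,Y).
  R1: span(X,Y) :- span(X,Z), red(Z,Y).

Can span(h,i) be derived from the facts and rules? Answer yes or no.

round 1: derive span(b,e) via R0 from red(b,e)
round 1: derive span(b,g) via R0 from red(b,g)
round 1: derive span(d,d) via R0 from red(d,d)
round 1: derive span(d,g) via R0 from red(d,g)
round 1: derive span(d,h) via R0 from red(d,h)
round 1: derive span(d,i) via R0 from red(d,i)
round 1: derive span(e,d) via R0 from red(e,d)
round 1: derive span(g,g) via R0 from red(g,g)
round 1: derive span(g,i) via R0 from red(g,i)
round 1: derive span(h,h) via R0 from red(h,h)
round 1: derive span(i,b) via R0 from red(i,b)
round 1: derive span(i,d) via R0 from red(i,d)
round 1: derive span(i,e) via R0 from red(i,e)
round 1: derive span(i,i) via R0 from red(i,i)
round 2: derive span(b,d) via R1 from span(b,e), red(e,d)
round 2: derive span(b,i) via R1 from span(b,g), red(g,i)
round 2: derive span(d,b) via R1 from span(d,i), red(i,b)
round 2: derive span(d,e) via R1 from span(d,i), red(i,e)
round 2: derive span(e,g) via R1 from span(e,d), red(d,g)
round 2: derive span(e,h) via R1 from span(e,d), red(d,h)
round 2: derive span(e,i) via R1 from span(e,d), red(d,i)
round 2: derive span(g,b) via R1 from span(g,i), red(i,b)
round 2: derive span(g,d) via R1 from span(g,i), red(i,d)
round 2: derive span(g,e) via R1 from span(g,i), red(i,e)
round 2: derive span(i,g) via R1 from span(i,b), red(b,g)
round 2: derive span(i,h) via R1 from span(i,d), red(d,h)
round 3: derive span(b,b) via R1 from span(b,i), red(i,b)
round 3: derive span(b,h) via R1 from span(b,d), red(d,h)
round 3: derive span(e,b) via R1 from span(e,i), red(i,b)
round 3: derive span(e,e) via R1 from span(e,i), red(i,e)
round 3: derive span(g,h) via R1 from span(g,d), red(d,h)

no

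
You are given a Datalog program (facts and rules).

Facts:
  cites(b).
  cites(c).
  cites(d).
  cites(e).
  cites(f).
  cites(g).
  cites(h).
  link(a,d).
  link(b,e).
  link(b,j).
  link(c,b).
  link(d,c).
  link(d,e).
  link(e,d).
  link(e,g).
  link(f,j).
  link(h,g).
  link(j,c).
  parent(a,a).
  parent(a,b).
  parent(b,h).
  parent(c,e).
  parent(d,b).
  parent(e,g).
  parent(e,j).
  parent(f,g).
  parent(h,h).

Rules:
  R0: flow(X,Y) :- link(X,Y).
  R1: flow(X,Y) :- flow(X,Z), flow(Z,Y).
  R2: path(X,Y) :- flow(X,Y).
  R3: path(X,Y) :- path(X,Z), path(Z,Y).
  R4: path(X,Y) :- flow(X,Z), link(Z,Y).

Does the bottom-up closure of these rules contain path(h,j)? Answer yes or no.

no

round 1: derive flow(a,d) via R0 from link(a,d)
round 1: derive flow(b,e) via R0 from link(b,e)
round 1: derive flow(b,j) via R0 from link(b,j)
round 1: derive flow(c,b) via R0 from link(c,b)
round 1: derive flow(d,c) via R0 from link(d,c)
round 1: derive flow(d,e) via R0 from link(d,e)
round 1: derive flow(e,d) via R0 from link(e,d)
round 1: derive flow(e,g) via R0 from link(e,g)
round 1: derive flow(f,j) via R0 from link(f,j)
round 1: derive flow(h,g) via R0 from link(h,g)
round 1: derive flow(j,c) via R0 from link(j,c)
round 2: derive flow(a,c) via R1 from flow(a,d), flow(d,c)
round 2: derive flow(a,e) via R1 from flow(a,d), flow(d,e)
round 2: derive flow(b,c) via R1 from flow(b,j), flow(j,c)
round 2: derive flow(b,d) via R1 from flow(b,e), flow(e,d)
round 2: derive flow(b,g) via R1 from flow(b,e), flow(e,g)
round 2: derive flow(c,e) via R1 from flow(c,b), flow(b,e)
round 2: derive flow(c,j) via R1 from flow(c,b), flow(b,j)
round 2: derive flow(d,b) via R1 from flow(d,c), flow(c,b)
round 2: derive flow(d,d) via R1 from flow(d,e), flow(e,d)
round 2: derive flow(d,g) via R1 from flow(d,e), flow(e,g)
round 2: derive flow(e,c) via R1 from flow(e,d), flow(d,c)
round 2: derive flow(e,e) via R1 from flow(e,d), flow(d,e)
round 2: derive flow(f,c) via R1 from flow(f,j), flow(j,c)
round 2: derive flow(j,b) via R1 from flow(j,c), flow(c,b)
round 2: derive path(a,d) via R2 from flow(a,d)
round 2: derive path(b,e) via R2 from flow(b,e)
round 2: derive path(b,j) via R2 from flow(b,j)
round 2: derive path(c,b) via R2 from flow(c,b)
round 2: derive path(d,c) via R2 from flow(d,c)
round 2: derive path(d,e) via R2 from flow(d,e)
round 2: derive path(e,d) via R2 from flow(e,d)
round 2: derive path(e,g) via R2 from flow(e,g)
round 2: derive path(f,j) via R2 from flow(f,j)
round 2: derive path(h,g) via R2 from flow(h,g)
round 2: derive path(j,c) via R2 from flow(j,c)
round 2: derive path(a,c) via R4 from flow(a,d), link(d,c)
round 2: derive path(a,e) via R4 from flow(a,d), link(d,e)
round 2: derive path(b,c) via R4 from flow(b,j), link(j,c)
round 2: derive path(b,d) via R4 from flow(b,e), link(e,d)
round 2: derive path(b,g) via R4 from flow(b,e), link(e,g)
round 2: derive path(c,e) via R4 from flow(c,b), link(b,e)
round 2: derive path(c,j) via R4 from flow(c,b), link(b,j)
round 2: derive path(d,b) via R4 from flow(d,c), link(c,b)
round 2: derive path(d,d) via R4 from flow(d,e), link(e,d)
round 2: derive path(d,g) via R4 from flow(d,e), link(e,g)
round 2: derive path(e,c) via R4 from flow(e,d), link(d,c)
round 2: derive path(e,e) via R4 from flow(e,d), link(d,e)
round 2: derive path(f,c) via R4 from flow(f,j), link(j,c)
round 2: derive path(j,b) via R4 from flow(j,c), link(c,b)
round 3: derive flow(a,b) via R1 from flow(a,c), flow(c,b)
round 3: derive flow(a,g) via R1 from flow(a,d), flow(d,g)
round 3: derive flow(a,j) via R1 from flow(a,c), flow(c,j)
round 3: derive flow(b,b) via R1 from flow(b,c), flow(c,b)
round 3: derive flow(c,c) via R1 from flow(c,b), flow(b,c)
round 3: derive flow(c,d) via R1 from flow(c,b), flow(b,d)
round 3: derive flow(c,g) via R1 from flow(c,b), flow(b,g)
round 3: derive flow(d,j) via R1 from flow(d,b), flow(b,j)
round 3: derive flow(e,b) via R1 from flow(e,c), flow(c,b)
round 3: derive flow(e,j) via R1 from flow(e,c), flow(c,j)
round 3: derive flow(f,b) via R1 from flow(f,c), flow(c,b)
round 3: derive flow(f,e) via R1 from flow(f,c), flow(c,e)
round 3: derive flow(j,d) via R1 from flow(j,b), flow(b,d)
round 3: derive flow(j,e) via R1 from flow(j,b), flow(b,e)
round 3: derive flow(j,g) via R1 from flow(j,b), flow(b,g)
round 3: derive flow(j,j) via R1 from flow(j,b), flow(b,j)
round 3: derive path(a,b) via R3 from path(a,c), path(c,b)
round 3: derive path(a,g) via R3 from path(a,d), path(d,g)
round 3: derive path(a,j) via R3 from path(a,c), path(c,j)
round 3: derive path(b,b) via R3 from path(b,c), path(c,b)
round 3: derive path(c,c) via R3 from path(c,b), path(b,c)
round 3: derive path(c,d) via R3 from path(c,b), path(b,d)
round 3: derive path(c,g) via R3 from path(c,b), path(b,g)
round 3: derive path(d,j) via R3 from path(d,b), path(b,j)
round 3: derive path(e,b) via R3 from path(e,c), path(c,b)
round 3: derive path(e,j) via R3 from path(e,c), path(c,j)
round 3: derive path(f,b) via R3 from path(f,c), path(c,b)
round 3: derive path(f,e) via R3 from path(f,c), path(c,e)
round 3: derive path(j,d) via R3 from path(j,b), path(b,d)
round 3: derive path(j,e) via R3 from path(j,b), path(b,e)
round 3: derive path(j,g) via R3 from path(j,b), path(b,g)
round 3: derive path(j,j) via R3 from path(j,b), path(b,j)
round 4: derive flow(f,d) via R1 from flow(f,b), flow(b,d)
round 4: derive flow(f,g) via R1 from flow(f,b), flow(b,g)
round 4: derive path(f,d) via R3 from path(f,b), path(b,d)
round 4: derive path(f,g) via R3 from path(f,b), path(b,g)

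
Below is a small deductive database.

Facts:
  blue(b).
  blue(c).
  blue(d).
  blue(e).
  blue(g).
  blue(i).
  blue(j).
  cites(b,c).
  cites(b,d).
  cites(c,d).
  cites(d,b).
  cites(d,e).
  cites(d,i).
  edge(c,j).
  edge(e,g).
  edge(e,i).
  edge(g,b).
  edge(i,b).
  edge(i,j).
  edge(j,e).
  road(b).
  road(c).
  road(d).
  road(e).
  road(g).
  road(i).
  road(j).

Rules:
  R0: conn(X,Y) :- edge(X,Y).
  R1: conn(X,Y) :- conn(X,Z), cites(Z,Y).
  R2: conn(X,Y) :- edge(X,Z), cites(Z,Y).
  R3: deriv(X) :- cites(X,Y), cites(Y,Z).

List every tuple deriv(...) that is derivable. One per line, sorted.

deriv(b)
deriv(c)
deriv(d)

round 1: derive deriv(b) via R3 from cites(b,c), cites(c,d)
round 1: derive deriv(c) via R3 from cites(c,d), cites(d,b)
round 1: derive deriv(d) via R3 from cites(d,b), cites(b,c)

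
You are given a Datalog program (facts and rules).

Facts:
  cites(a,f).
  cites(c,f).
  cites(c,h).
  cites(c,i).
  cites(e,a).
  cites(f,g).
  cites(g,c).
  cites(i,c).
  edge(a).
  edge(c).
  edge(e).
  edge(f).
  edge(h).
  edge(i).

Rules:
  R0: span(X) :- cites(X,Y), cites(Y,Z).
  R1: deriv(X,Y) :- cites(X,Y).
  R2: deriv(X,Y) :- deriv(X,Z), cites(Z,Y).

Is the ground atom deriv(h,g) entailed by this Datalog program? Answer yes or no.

no

round 1: derive deriv(a,f) via R1 from cites(a,f)
round 1: derive deriv(c,f) via R1 from cites(c,f)
round 1: derive deriv(c,h) via R1 from cites(c,h)
round 1: derive deriv(c,i) via R1 from cites(c,i)
round 1: derive deriv(e,a) via R1 from cites(e,a)
round 1: derive deriv(f,g) via R1 from cites(f,g)
round 1: derive deriv(g,c) via R1 from cites(g,c)
round 1: derive deriv(i,c) via R1 from cites(i,c)
round 2: derive deriv(a,g) via R2 from deriv(a,f), cites(f,g)
round 2: derive deriv(c,c) via R2 from deriv(c,i), cites(i,c)
round 2: derive deriv(c,g) via R2 from deriv(c,f), cites(f,g)
round 2: derive deriv(e,f) via R2 from deriv(e,a), cites(a,f)
round 2: derive deriv(f,c) via R2 from deriv(f,g), cites(g,c)
round 2: derive deriv(g,f) via R2 from deriv(g,c), cites(c,f)
round 2: derive deriv(g,h) via R2 from deriv(g,c), cites(c,h)
round 2: derive deriv(g,i) via R2 from deriv(g,c), cites(c,i)
round 2: derive deriv(i,f) via R2 from deriv(i,c), cites(c,f)
round 2: derive deriv(i,h) via R2 from deriv(i,c), cites(c,h)
round 2: derive deriv(i,i) via R2 from deriv(i,c), cites(c,i)
round 3: derive deriv(a,c) via R2 from deriv(a,g), cites(g,c)
round 3: derive deriv(e,g) via R2 from deriv(e,f), cites(f,g)
round 3: derive deriv(f,f) via R2 from deriv(f,c), cites(c,f)
round 3: derive deriv(f,h) via R2 from deriv(f,c), cites(c,h)
round 3: derive deriv(f,i) via R2 from deriv(f,c), cites(c,i)
round 3: derive deriv(g,g) via R2 from deriv(g,f), cites(f,g)
round 3: derive deriv(i,g) via R2 from deriv(i,f), cites(f,g)
round 4: derive deriv(a,h) via R2 from deriv(a,c), cites(c,h)
round 4: derive deriv(a,i) via R2 from deriv(a,c), cites(c,i)
round 4: derive deriv(e,c) via R2 from deriv(e,g), cites(g,c)
round 5: derive deriv(e,h) via R2 from deriv(e,c), cites(c,h)
round 5: derive deriv(e,i) via R2 from deriv(e,c), cites(c,i)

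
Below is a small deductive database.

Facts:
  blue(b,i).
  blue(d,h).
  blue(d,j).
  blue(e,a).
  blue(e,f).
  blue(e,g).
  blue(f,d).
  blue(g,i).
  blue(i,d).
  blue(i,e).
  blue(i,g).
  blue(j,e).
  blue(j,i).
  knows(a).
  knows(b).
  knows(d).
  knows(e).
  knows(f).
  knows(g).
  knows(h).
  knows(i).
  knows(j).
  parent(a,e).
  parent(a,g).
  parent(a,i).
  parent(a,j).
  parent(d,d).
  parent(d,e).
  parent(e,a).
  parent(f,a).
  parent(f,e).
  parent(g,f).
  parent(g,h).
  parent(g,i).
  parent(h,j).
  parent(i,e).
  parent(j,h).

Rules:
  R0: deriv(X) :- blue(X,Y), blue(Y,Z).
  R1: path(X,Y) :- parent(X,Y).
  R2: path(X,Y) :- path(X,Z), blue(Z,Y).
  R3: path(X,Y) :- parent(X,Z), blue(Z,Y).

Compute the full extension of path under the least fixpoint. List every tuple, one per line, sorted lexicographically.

path(a,a)
path(a,d)
path(a,e)
path(a,f)
path(a,g)
path(a,h)
path(a,i)
path(a,j)
path(d,a)
path(d,d)
path(d,e)
path(d,f)
path(d,g)
path(d,h)
path(d,i)
path(d,j)
path(e,a)
path(f,a)
path(f,d)
path(f,e)
path(f,f)
path(f,g)
path(f,h)
path(f,i)
path(f,j)
path(g,a)
path(g,d)
path(g,e)
path(g,f)
path(g,g)
path(g,h)
path(g,i)
path(g,j)
path(h,a)
path(h,d)
path(h,e)
path(h,f)
path(h,g)
path(h,h)
path(h,i)
path(h,j)
path(i,a)
path(i,d)
path(i,e)
path(i,f)
path(i,g)
path(i,h)
path(i,i)
path(i,j)
path(j,h)

round 1: derive path(a,e) via R1 from parent(a,e)
round 1: derive path(a,g) via R1 from parent(a,g)
round 1: derive path(a,i) via R1 from parent(a,i)
round 1: derive path(a,j) via R1 from parent(a,j)
round 1: derive path(d,d) via R1 from parent(d,d)
round 1: derive path(d,e) via R1 from parent(d,e)
round 1: derive path(e,a) via R1 from parent(e,a)
round 1: derive path(f,a) via R1 from parent(f,a)
round 1: derive path(f,e) via R1 from parent(f,e)
round 1: derive path(g,f) via R1 from parent(g,f)
round 1: derive path(g,h) via R1 from parent(g,h)
round 1: derive path(g,i) via R1 from parent(g,i)
round 1: derive path(h,j) via R1 from parent(h,j)
round 1: derive path(i,e) via R1 from parent(i,e)
round 1: derive path(j,h) via R1 from parent(j,h)
round 1: derive path(a,a) via R3 from parent(a,e), blue(e,a)
round 1: derive path(a,d) via R3 from parent(a,i), blue(i,d)
round 1: derive path(a,f) via R3 from parent(a,e), blue(e,f)
round 1: derive path(d,a) via R3 from parent(d,e), blue(e,a)
round 1: derive path(d,f) via R3 from parent(d,e), blue(e,f)
round 1: derive path(d,g) via R3 from parent(d,e), blue(e,g)
round 1: derive path(d,h) via R3 from parent(d,d), blue(d,h)
round 1: derive path(d,j) via R3 from parent(d,d), blue(d,j)
round 1: derive path(f,f) via R3 from parent(f,e), blue(e,f)
round 1: derive path(f,g) via R3 from parent(f,e), blue(e,g)
round 1: derive path(g,d) via R3 from parent(g,f), blue(f,d)
round 1: derive path(g,e) via R3 from parent(g,i), blue(i,e)
round 1: derive path(g,g) via R3 from parent(g,i), blue(i,g)
round 1: derive path(h,e) via R3 from parent(h,j), blue(j,e)
round 1: derive path(h,i) via R3 from parent(h,j), blue(j,i)
round 1: derive path(i,a) via R3 from parent(i,e), blue(e,a)
round 1: derive path(i,f) via R3 from parent(i,e), blue(e,f)
round 1: derive path(i,g) via R3 from parent(i,e), blue(e,g)
round 2: derive path(a,h) via R2 from path(a,d), blue(d,h)
round 2: derive path(d,i) via R2 from path(d,g), blue(g,i)
round 2: derive path(f,d) via R2 from path(f,f), blue(f,d)
round 2: derive path(f,i) via R2 from path(f,g), blue(g,i)
round 2: derive path(g,a) via R2 from path(g,e), blue(e,a)
round 2: derive path(g,j) via R2 from path(g,d), blue(d,j)
round 2: derive path(h,a) via R2 from path(h,e), blue(e,a)
round 2: derive path(h,d) via R2 from path(h,i), blue(i,d)
round 2: derive path(h,f) via R2 from path(h,e), blue(e,f)
round 2: derive path(h,g) via R2 from path(h,e), blue(e,g)
round 2: derive path(i,d) via R2 from path(i,f), blue(f,d)
round 2: derive path(i,i) via R2 from path(i,g), blue(g,i)
round 3: derive path(f,h) via R2 from path(f,d), blue(d,h)
round 3: derive path(f,j) via R2 from path(f,d), blue(d,j)
round 3: derive path(h,h) via R2 from path(h,d), blue(d,h)
round 3: derive path(i,h) via R2 from path(i,d), blue(d,h)
round 3: derive path(i,j) via R2 from path(i,d), blue(d,j)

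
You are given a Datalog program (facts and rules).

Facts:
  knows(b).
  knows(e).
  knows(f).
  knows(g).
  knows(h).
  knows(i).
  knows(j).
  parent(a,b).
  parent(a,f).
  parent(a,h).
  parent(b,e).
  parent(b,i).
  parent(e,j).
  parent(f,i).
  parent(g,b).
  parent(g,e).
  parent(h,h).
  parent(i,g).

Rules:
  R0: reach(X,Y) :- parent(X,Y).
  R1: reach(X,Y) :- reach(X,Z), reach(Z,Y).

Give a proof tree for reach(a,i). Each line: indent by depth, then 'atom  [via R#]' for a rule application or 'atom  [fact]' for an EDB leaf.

reach(a,i)  [via R1]
  reach(a,b)  [via R0]
    parent(a,b)  [fact]
  reach(b,i)  [via R0]
    parent(b,i)  [fact]

round 1: derive reach(a,b) via R0 from parent(a,b)
round 1: derive reach(a,f) via R0 from parent(a,f)
round 1: derive reach(a,h) via R0 from parent(a,h)
round 1: derive reach(b,e) via R0 from parent(b,e)
round 1: derive reach(b,i) via R0 from parent(b,i)
round 1: derive reach(e,j) via R0 from parent(e,j)
round 1: derive reach(f,i) via R0 from parent(f,i)
round 1: derive reach(g,b) via R0 from parent(g,b)
round 1: derive reach(g,e) via R0 from parent(g,e)
round 1: derive reach(h,h) via R0 from parent(h,h)
round 1: derive reach(i,g) via R0 from parent(i,g)
round 2: derive reach(a,e) via R1 from reach(a,b), reach(b,e)
round 2: derive reach(a,i) via R1 from reach(a,b), reach(b,i)
round 2: derive reach(b,g) via R1 from reach(b,i), reach(i,g)
round 2: derive reach(b,j) via R1 from reach(b,e), reach(e,j)
round 2: derive reach(f,g) via R1 from reach(f,i), reach(i,g)
round 2: derive reach(g,i) via R1 from reach(g,b), reach(b,i)
round 2: derive reach(g,j) via R1 from reach(g,e), reach(e,j)
round 2: derive reach(i,b) via R1 from reach(i,g), reach(g,b)
round 2: derive reach(i,e) via R1 from reach(i,g), reach(g,e)
round 3: derive reach(a,g) via R1 from reach(a,b), reach(b,g)
round 3: derive reach(a,j) via R1 from reach(a,b), reach(b,j)
round 3: derive reach(b,b) via R1 from reach(b,g), reach(g,b)
round 3: derive reach(f,b) via R1 from reach(f,g), reach(g,b)
round 3: derive reach(f,e) via R1 from reach(f,g), reach(g,e)
round 3: derive reach(f,j) via R1 from reach(f,g), reach(g,j)
round 3: derive reach(g,g) via R1 from reach(g,b), reach(b,g)
round 3: derive reach(i,i) via R1 from reach(i,b), reach(b,i)
round 3: derive reach(i,j) via R1 from reach(i,b), reach(b,j)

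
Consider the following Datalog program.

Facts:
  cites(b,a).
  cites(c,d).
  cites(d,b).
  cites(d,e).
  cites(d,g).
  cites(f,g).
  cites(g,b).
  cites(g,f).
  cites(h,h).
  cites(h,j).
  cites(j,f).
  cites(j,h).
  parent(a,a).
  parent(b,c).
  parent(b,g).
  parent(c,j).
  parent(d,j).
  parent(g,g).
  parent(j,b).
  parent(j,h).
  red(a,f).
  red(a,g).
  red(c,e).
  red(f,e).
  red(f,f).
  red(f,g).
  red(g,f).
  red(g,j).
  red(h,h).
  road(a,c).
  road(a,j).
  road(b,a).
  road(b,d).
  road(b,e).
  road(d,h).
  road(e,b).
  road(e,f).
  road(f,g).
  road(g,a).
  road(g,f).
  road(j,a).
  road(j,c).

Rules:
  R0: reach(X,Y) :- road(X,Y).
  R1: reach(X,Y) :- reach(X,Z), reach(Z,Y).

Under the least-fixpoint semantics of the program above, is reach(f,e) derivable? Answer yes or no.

round 1: derive reach(a,c) via R0 from road(a,c)
round 1: derive reach(a,j) via R0 from road(a,j)
round 1: derive reach(b,a) via R0 from road(b,a)
round 1: derive reach(b,d) via R0 from road(b,d)
round 1: derive reach(b,e) via R0 from road(b,e)
round 1: derive reach(d,h) via R0 from road(d,h)
round 1: derive reach(e,b) via R0 from road(e,b)
round 1: derive reach(e,f) via R0 from road(e,f)
round 1: derive reach(f,g) via R0 from road(f,g)
round 1: derive reach(g,a) via R0 from road(g,a)
round 1: derive reach(g,f) via R0 from road(g,f)
round 1: derive reach(j,a) via R0 from road(j,a)
round 1: derive reach(j,c) via R0 from road(j,c)
round 2: derive reach(a,a) via R1 from reach(a,j), reach(j,a)
round 2: derive reach(b,b) via R1 from reach(b,e), reach(e,b)
round 2: derive reach(b,c) via R1 from reach(b,a), reach(a,c)
round 2: derive reach(b,f) via R1 from reach(b,e), reach(e,f)
round 2: derive reach(b,h) via R1 from reach(b,d), reach(d,h)
round 2: derive reach(b,j) via R1 from reach(b,a), reach(a,j)
round 2: derive reach(e,a) via R1 from reach(e,b), reach(b,a)
round 2: derive reach(e,d) via R1 from reach(e,b), reach(b,d)
round 2: derive reach(e,e) via R1 from reach(e,b), reach(b,e)
round 2: derive reach(e,g) via R1 from reach(e,f), reach(f,g)
round 2: derive reach(f,a) via R1 from reach(f,g), reach(g,a)
round 2: derive reach(f,f) via R1 from reach(f,g), reach(g,f)
round 2: derive reach(g,c) via R1 from reach(g,a), reach(a,c)
round 2: derive reach(g,g) via R1 from reach(g,f), reach(f,g)
round 2: derive reach(g,j) via R1 from reach(g,a), reach(a,j)
round 2: derive reach(j,j) via R1 from reach(j,a), reach(a,j)
round 3: derive reach(b,g) via R1 from reach(b,e), reach(e,g)
round 3: derive reach(e,c) via R1 from reach(e,a), reach(a,c)
round 3: derive reach(e,h) via R1 from reach(e,b), reach(b,h)
round 3: derive reach(e,j) via R1 from reach(e,a), reach(a,j)
round 3: derive reach(f,c) via R1 from reach(f,a), reach(a,c)
round 3: derive reach(f,j) via R1 from reach(f,a), reach(a,j)

no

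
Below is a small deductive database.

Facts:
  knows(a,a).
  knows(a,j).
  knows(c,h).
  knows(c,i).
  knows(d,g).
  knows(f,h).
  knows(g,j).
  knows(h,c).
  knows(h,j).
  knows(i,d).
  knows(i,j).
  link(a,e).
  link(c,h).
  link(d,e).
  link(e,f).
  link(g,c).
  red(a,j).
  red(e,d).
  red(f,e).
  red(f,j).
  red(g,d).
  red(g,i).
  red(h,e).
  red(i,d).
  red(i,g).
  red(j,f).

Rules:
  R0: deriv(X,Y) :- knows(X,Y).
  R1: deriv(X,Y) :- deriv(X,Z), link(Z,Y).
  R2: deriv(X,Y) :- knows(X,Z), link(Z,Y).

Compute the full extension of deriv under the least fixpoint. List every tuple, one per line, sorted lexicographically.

round 1: derive deriv(a,a) via R0 from knows(a,a)
round 1: derive deriv(a,j) via R0 from knows(a,j)
round 1: derive deriv(c,h) via R0 from knows(c,h)
round 1: derive deriv(c,i) via R0 from knows(c,i)
round 1: derive deriv(d,g) via R0 from knows(d,g)
round 1: derive deriv(f,h) via R0 from knows(f,h)
round 1: derive deriv(g,j) via R0 from knows(g,j)
round 1: derive deriv(h,c) via R0 from knows(h,c)
round 1: derive deriv(h,j) via R0 from knows(h,j)
round 1: derive deriv(i,d) via R0 from knows(i,d)
round 1: derive deriv(i,j) via R0 from knows(i,j)
round 1: derive deriv(a,e) via R2 from knows(a,a), link(a,e)
round 1: derive deriv(d,c) via R2 from knows(d,g), link(g,c)
round 1: derive deriv(h,h) via R2 from knows(h,c), link(c,h)
round 1: derive deriv(i,e) via R2 from knows(i,d), link(d,e)
round 2: derive deriv(a,f) via R1 from deriv(a,e), link(e,f)
round 2: derive deriv(d,h) via R1 from deriv(d,c), link(c,h)
round 2: derive deriv(i,f) via R1 from deriv(i,e), link(e,f)

deriv(a,a)
deriv(a,e)
deriv(a,f)
deriv(a,j)
deriv(c,h)
deriv(c,i)
deriv(d,c)
deriv(d,g)
deriv(d,h)
deriv(f,h)
deriv(g,j)
deriv(h,c)
deriv(h,h)
deriv(h,j)
deriv(i,d)
deriv(i,e)
deriv(i,f)
deriv(i,j)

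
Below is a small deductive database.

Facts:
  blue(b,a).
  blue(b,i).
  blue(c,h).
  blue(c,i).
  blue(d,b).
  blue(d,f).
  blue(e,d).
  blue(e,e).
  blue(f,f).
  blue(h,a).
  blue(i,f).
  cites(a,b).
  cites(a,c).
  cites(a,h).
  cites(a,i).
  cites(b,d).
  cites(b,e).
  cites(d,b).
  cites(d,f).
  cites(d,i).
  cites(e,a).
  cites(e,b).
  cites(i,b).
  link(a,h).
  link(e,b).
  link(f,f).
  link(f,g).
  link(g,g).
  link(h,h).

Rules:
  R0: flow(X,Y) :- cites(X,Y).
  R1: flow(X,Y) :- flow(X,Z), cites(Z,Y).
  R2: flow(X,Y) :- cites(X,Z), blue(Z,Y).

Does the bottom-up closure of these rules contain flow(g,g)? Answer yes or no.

no

round 1: derive flow(a,b) via R0 from cites(a,b)
round 1: derive flow(a,c) via R0 from cites(a,c)
round 1: derive flow(a,h) via R0 from cites(a,h)
round 1: derive flow(a,i) via R0 from cites(a,i)
round 1: derive flow(b,d) via R0 from cites(b,d)
round 1: derive flow(b,e) via R0 from cites(b,e)
round 1: derive flow(d,b) via R0 from cites(d,b)
round 1: derive flow(d,f) via R0 from cites(d,f)
round 1: derive flow(d,i) via R0 from cites(d,i)
round 1: derive flow(e,a) via R0 from cites(e,a)
round 1: derive flow(e,b) via R0 from cites(e,b)
round 1: derive flow(i,b) via R0 from cites(i,b)
round 1: derive flow(a,a) via R2 from cites(a,b), blue(b,a)
round 1: derive flow(a,f) via R2 from cites(a,i), blue(i,f)
round 1: derive flow(b,b) via R2 from cites(b,d), blue(d,b)
round 1: derive flow(b,f) via R2 from cites(b,d), blue(d,f)
round 1: derive flow(d,a) via R2 from cites(d,b), blue(b,a)
round 1: derive flow(e,i) via R2 from cites(e,b), blue(b,i)
round 1: derive flow(i,a) via R2 from cites(i,b), blue(b,a)
round 1: derive flow(i,i) via R2 from cites(i,b), blue(b,i)
round 2: derive flow(a,d) via R1 from flow(a,b), cites(b,d)
round 2: derive flow(a,e) via R1 from flow(a,b), cites(b,e)
round 2: derive flow(b,a) via R1 from flow(b,e), cites(e,a)
round 2: derive flow(b,i) via R1 from flow(b,d), cites(d,i)
round 2: derive flow(d,c) via R1 from flow(d,a), cites(a,c)
round 2: derive flow(d,d) via R1 from flow(d,b), cites(b,d)
round 2: derive flow(d,e) via R1 from flow(d,b), cites(b,e)
round 2: derive flow(d,h) via R1 from flow(d,a), cites(a,h)
round 2: derive flow(e,c) via R1 from flow(e,a), cites(a,c)
round 2: derive flow(e,d) via R1 from flow(e,b), cites(b,d)
round 2: derive flow(e,e) via R1 from flow(e,b), cites(b,e)
round 2: derive flow(e,h) via R1 from flow(e,a), cites(a,h)
round 2: derive flow(i,c) via R1 from flow(i,a), cites(a,c)
round 2: derive flow(i,d) via R1 from flow(i,b), cites(b,d)
round 2: derive flow(i,e) via R1 from flow(i,b), cites(b,e)
round 2: derive flow(i,h) via R1 from flow(i,a), cites(a,h)
round 3: derive flow(b,c) via R1 from flow(b,a), cites(a,c)
round 3: derive flow(b,h) via R1 from flow(b,a), cites(a,h)
round 3: derive flow(e,f) via R1 from flow(e,d), cites(d,f)
round 3: derive flow(i,f) via R1 from flow(i,d), cites(d,f)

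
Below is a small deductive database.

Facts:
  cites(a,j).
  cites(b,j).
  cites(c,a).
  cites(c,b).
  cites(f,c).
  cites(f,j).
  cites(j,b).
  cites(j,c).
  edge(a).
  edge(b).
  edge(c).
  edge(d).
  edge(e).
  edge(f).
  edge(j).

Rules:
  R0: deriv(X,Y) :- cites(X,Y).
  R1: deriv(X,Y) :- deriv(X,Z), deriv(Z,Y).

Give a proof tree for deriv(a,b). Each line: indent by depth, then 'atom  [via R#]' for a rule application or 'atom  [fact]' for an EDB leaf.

round 1: derive deriv(a,j) via R0 from cites(a,j)
round 1: derive deriv(b,j) via R0 from cites(b,j)
round 1: derive deriv(c,a) via R0 from cites(c,a)
round 1: derive deriv(c,b) via R0 from cites(c,b)
round 1: derive deriv(f,c) via R0 from cites(f,c)
round 1: derive deriv(f,j) via R0 from cites(f,j)
round 1: derive deriv(j,b) via R0 from cites(j,b)
round 1: derive deriv(j,c) via R0 from cites(j,c)
round 2: derive deriv(a,b) via R1 from deriv(a,j), deriv(j,b)
round 2: derive deriv(a,c) via R1 from deriv(a,j), deriv(j,c)
round 2: derive deriv(b,b) via R1 from deriv(b,j), deriv(j,b)
round 2: derive deriv(b,c) via R1 from deriv(b,j), deriv(j,c)
round 2: derive deriv(c,j) via R1 from deriv(c,a), deriv(a,j)
round 2: derive deriv(f,a) via R1 from deriv(f,c), deriv(c,a)
round 2: derive deriv(f,b) via R1 from deriv(f,c), deriv(c,b)
round 2: derive deriv(j,a) via R1 from deriv(j,c), deriv(c,a)
round 2: derive deriv(j,j) via R1 from deriv(j,b), deriv(b,j)
round 3: derive deriv(a,a) via R1 from deriv(a,c), deriv(c,a)
round 3: derive deriv(b,a) via R1 from deriv(b,c), deriv(c,a)
round 3: derive deriv(c,c) via R1 from deriv(c,a), deriv(a,c)

deriv(a,b)  [via R1]
  deriv(a,j)  [via R0]
    cites(a,j)  [fact]
  deriv(j,b)  [via R0]
    cites(j,b)  [fact]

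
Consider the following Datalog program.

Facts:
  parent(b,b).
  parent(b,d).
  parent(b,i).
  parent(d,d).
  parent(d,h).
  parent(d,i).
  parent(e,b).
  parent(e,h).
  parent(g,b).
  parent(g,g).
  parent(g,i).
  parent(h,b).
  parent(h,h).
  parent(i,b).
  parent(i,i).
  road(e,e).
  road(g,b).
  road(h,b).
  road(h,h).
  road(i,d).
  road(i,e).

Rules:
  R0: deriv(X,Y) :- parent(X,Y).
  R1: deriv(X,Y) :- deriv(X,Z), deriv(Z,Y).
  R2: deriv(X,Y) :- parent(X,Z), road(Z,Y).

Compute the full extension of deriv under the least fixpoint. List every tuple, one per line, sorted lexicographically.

deriv(b,b)
deriv(b,d)
deriv(b,e)
deriv(b,h)
deriv(b,i)
deriv(d,b)
deriv(d,d)
deriv(d,e)
deriv(d,h)
deriv(d,i)
deriv(e,b)
deriv(e,d)
deriv(e,e)
deriv(e,h)
deriv(e,i)
deriv(g,b)
deriv(g,d)
deriv(g,e)
deriv(g,g)
deriv(g,h)
deriv(g,i)
deriv(h,b)
deriv(h,d)
deriv(h,e)
deriv(h,h)
deriv(h,i)
deriv(i,b)
deriv(i,d)
deriv(i,e)
deriv(i,h)
deriv(i,i)

round 1: derive deriv(b,b) via R0 from parent(b,b)
round 1: derive deriv(b,d) via R0 from parent(b,d)
round 1: derive deriv(b,i) via R0 from parent(b,i)
round 1: derive deriv(d,d) via R0 from parent(d,d)
round 1: derive deriv(d,h) via R0 from parent(d,h)
round 1: derive deriv(d,i) via R0 from parent(d,i)
round 1: derive deriv(e,b) via R0 from parent(e,b)
round 1: derive deriv(e,h) via R0 from parent(e,h)
round 1: derive deriv(g,b) via R0 from parent(g,b)
round 1: derive deriv(g,g) via R0 from parent(g,g)
round 1: derive deriv(g,i) via R0 from parent(g,i)
round 1: derive deriv(h,b) via R0 from parent(h,b)
round 1: derive deriv(h,h) via R0 from parent(h,h)
round 1: derive deriv(i,b) via R0 from parent(i,b)
round 1: derive deriv(i,i) via R0 from parent(i,i)
round 1: derive deriv(b,e) via R2 from parent(b,i), road(i,e)
round 1: derive deriv(d,b) via R2 from parent(d,h), road(h,b)
round 1: derive deriv(d,e) via R2 from parent(d,i), road(i,e)
round 1: derive deriv(g,d) via R2 from parent(g,i), road(i,d)
round 1: derive deriv(g,e) via R2 from parent(g,i), road(i,e)
round 1: derive deriv(i,d) via R2 from parent(i,i), road(i,d)
round 1: derive deriv(i,e) via R2 from parent(i,i), road(i,e)
round 2: derive deriv(b,h) via R1 from deriv(b,d), deriv(d,h)
round 2: derive deriv(e,d) via R1 from deriv(e,b), deriv(b,d)
round 2: derive deriv(e,e) via R1 from deriv(e,b), deriv(b,e)
round 2: derive deriv(e,i) via R1 from deriv(e,b), deriv(b,i)
round 2: derive deriv(g,h) via R1 from deriv(g,d), deriv(d,h)
round 2: derive deriv(h,d) via R1 from deriv(h,b), deriv(b,d)
round 2: derive deriv(h,e) via R1 from deriv(h,b), deriv(b,e)
round 2: derive deriv(h,i) via R1 from deriv(h,b), deriv(b,i)
round 2: derive deriv(i,h) via R1 from deriv(i,d), deriv(d,h)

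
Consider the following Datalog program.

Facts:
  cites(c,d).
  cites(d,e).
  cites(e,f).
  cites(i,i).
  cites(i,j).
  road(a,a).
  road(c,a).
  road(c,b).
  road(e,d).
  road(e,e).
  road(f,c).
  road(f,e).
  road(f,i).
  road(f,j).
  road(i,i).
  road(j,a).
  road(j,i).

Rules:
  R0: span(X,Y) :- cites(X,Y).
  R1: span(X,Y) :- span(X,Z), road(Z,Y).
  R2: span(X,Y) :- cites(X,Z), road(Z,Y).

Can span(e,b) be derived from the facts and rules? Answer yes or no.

round 1: derive span(c,d) via R0 from cites(c,d)
round 1: derive span(d,e) via R0 from cites(d,e)
round 1: derive span(e,f) via R0 from cites(e,f)
round 1: derive span(i,i) via R0 from cites(i,i)
round 1: derive span(i,j) via R0 from cites(i,j)
round 1: derive span(d,d) via R2 from cites(d,e), road(e,d)
round 1: derive span(e,c) via R2 from cites(e,f), road(f,c)
round 1: derive span(e,e) via R2 from cites(e,f), road(f,e)
round 1: derive span(e,i) via R2 from cites(e,f), road(f,i)
round 1: derive span(e,j) via R2 from cites(e,f), road(f,j)
round 1: derive span(i,a) via R2 from cites(i,j), road(j,a)
round 2: derive span(e,a) via R1 from span(e,c), road(c,a)
round 2: derive span(e,b) via R1 from span(e,c), road(c,b)
round 2: derive span(e,d) via R1 from span(e,e), road(e,d)

yes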